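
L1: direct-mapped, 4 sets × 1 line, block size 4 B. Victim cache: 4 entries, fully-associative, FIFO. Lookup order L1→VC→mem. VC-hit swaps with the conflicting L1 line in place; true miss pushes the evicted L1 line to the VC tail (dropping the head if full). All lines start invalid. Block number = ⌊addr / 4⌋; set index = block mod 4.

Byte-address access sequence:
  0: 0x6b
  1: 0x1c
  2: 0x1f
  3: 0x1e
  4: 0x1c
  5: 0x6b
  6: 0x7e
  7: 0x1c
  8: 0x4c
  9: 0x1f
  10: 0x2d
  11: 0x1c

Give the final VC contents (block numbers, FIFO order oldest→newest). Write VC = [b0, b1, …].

VC = [31, 19, 11]

#0 0x6b→b26/s2 MISS; vc=[]
#1 0x1c→b7/s3 MISS; vc=[]
#2 0x1f→b7/s3 L1-HIT; vc=[]
#3 0x1e→b7/s3 L1-HIT; vc=[]
#4 0x1c→b7/s3 L1-HIT; vc=[]
#5 0x6b→b26/s2 L1-HIT; vc=[]
#6 0x7e→b31/s3 MISS; vc=[7]
#7 0x1c→b7/s3 VC-HIT; vc=[31]
#8 0x4c→b19/s3 MISS; vc=[31,7]
#9 0x1f→b7/s3 VC-HIT; vc=[31,19]
#10 0x2d→b11/s3 MISS; vc=[31,19,7]
#11 0x1c→b7/s3 VC-HIT; vc=[31,19,11]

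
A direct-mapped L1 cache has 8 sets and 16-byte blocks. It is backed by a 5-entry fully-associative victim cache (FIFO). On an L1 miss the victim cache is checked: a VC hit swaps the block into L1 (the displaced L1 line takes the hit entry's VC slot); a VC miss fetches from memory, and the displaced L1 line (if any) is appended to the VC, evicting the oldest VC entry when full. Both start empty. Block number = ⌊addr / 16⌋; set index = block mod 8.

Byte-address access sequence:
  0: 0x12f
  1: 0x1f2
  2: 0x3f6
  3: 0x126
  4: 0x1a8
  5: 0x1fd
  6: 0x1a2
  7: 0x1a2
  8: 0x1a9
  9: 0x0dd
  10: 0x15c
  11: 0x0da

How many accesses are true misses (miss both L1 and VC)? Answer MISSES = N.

MISSES = 6

0: 0x12f (blk 18, set 2) → MISS  vc=[]
1: 0x1f2 (blk 31, set 7) → MISS  vc=[]
2: 0x3f6 (blk 63, set 7) → MISS  vc=[31]
3: 0x126 (blk 18, set 2) → L1-HIT  vc=[31]
4: 0x1a8 (blk 26, set 2) → MISS  vc=[31, 18]
5: 0x1fd (blk 31, set 7) → VC-HIT  vc=[63, 18]
6: 0x1a2 (blk 26, set 2) → L1-HIT  vc=[63, 18]
7: 0x1a2 (blk 26, set 2) → L1-HIT  vc=[63, 18]
8: 0x1a9 (blk 26, set 2) → L1-HIT  vc=[63, 18]
9: 0xdd (blk 13, set 5) → MISS  vc=[63, 18]
10: 0x15c (blk 21, set 5) → MISS  vc=[63, 18, 13]
11: 0xda (blk 13, set 5) → VC-HIT  vc=[63, 18, 21]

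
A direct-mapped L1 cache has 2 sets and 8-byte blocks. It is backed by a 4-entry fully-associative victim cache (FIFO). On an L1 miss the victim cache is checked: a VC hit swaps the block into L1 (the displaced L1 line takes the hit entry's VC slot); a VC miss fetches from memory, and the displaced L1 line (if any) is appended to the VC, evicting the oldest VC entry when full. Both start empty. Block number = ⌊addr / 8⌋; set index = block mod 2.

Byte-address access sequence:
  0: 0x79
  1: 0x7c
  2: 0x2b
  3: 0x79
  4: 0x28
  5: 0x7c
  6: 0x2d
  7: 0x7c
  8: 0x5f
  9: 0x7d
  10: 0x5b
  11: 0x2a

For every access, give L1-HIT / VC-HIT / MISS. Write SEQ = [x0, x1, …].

0: 0x79 (blk 15, set 1) → MISS  vc=[]
1: 0x7c (blk 15, set 1) → L1-HIT  vc=[]
2: 0x2b (blk 5, set 1) → MISS  vc=[15]
3: 0x79 (blk 15, set 1) → VC-HIT  vc=[5]
4: 0x28 (blk 5, set 1) → VC-HIT  vc=[15]
5: 0x7c (blk 15, set 1) → VC-HIT  vc=[5]
6: 0x2d (blk 5, set 1) → VC-HIT  vc=[15]
7: 0x7c (blk 15, set 1) → VC-HIT  vc=[5]
8: 0x5f (blk 11, set 1) → MISS  vc=[5, 15]
9: 0x7d (blk 15, set 1) → VC-HIT  vc=[5, 11]
10: 0x5b (blk 11, set 1) → VC-HIT  vc=[5, 15]
11: 0x2a (blk 5, set 1) → VC-HIT  vc=[11, 15]

SEQ = [MISS, L1-HIT, MISS, VC-HIT, VC-HIT, VC-HIT, VC-HIT, VC-HIT, MISS, VC-HIT, VC-HIT, VC-HIT]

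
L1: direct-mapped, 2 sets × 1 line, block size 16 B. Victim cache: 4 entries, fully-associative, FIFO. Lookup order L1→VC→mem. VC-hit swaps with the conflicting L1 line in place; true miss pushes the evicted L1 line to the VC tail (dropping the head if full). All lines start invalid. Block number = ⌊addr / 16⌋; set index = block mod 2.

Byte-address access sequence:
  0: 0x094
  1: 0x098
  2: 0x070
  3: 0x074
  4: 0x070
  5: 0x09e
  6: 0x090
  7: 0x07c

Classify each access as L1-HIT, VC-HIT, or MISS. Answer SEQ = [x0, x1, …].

0: 0x94 (blk 9, set 1) → MISS  vc=[]
1: 0x98 (blk 9, set 1) → L1-HIT  vc=[]
2: 0x70 (blk 7, set 1) → MISS  vc=[9]
3: 0x74 (blk 7, set 1) → L1-HIT  vc=[9]
4: 0x70 (blk 7, set 1) → L1-HIT  vc=[9]
5: 0x9e (blk 9, set 1) → VC-HIT  vc=[7]
6: 0x90 (blk 9, set 1) → L1-HIT  vc=[7]
7: 0x7c (blk 7, set 1) → VC-HIT  vc=[9]

SEQ = [MISS, L1-HIT, MISS, L1-HIT, L1-HIT, VC-HIT, L1-HIT, VC-HIT]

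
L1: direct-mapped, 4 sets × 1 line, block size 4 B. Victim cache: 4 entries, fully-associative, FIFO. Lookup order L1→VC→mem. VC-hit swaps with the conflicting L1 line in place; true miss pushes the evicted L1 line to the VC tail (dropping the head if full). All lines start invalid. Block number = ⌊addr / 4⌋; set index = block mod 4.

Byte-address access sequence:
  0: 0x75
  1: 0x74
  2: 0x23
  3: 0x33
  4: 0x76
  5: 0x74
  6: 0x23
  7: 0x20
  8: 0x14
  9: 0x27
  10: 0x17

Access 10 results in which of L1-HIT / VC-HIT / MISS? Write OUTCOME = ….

OUTCOME = VC-HIT

  [0] addr=0x75 blk=29 s=1: MISS | VC []
  [1] addr=0x74 blk=29 s=1: L1-HIT | VC []
  [2] addr=0x23 blk=8 s=0: MISS | VC []
  [3] addr=0x33 blk=12 s=0: MISS | VC [8]
  [4] addr=0x76 blk=29 s=1: L1-HIT | VC [8]
  [5] addr=0x74 blk=29 s=1: L1-HIT | VC [8]
  [6] addr=0x23 blk=8 s=0: VC-HIT | VC [12]
  [7] addr=0x20 blk=8 s=0: L1-HIT | VC [12]
  [8] addr=0x14 blk=5 s=1: MISS | VC [12, 29]
  [9] addr=0x27 blk=9 s=1: MISS | VC [12, 29, 5]
  [10] addr=0x17 blk=5 s=1: VC-HIT | VC [12, 29, 9]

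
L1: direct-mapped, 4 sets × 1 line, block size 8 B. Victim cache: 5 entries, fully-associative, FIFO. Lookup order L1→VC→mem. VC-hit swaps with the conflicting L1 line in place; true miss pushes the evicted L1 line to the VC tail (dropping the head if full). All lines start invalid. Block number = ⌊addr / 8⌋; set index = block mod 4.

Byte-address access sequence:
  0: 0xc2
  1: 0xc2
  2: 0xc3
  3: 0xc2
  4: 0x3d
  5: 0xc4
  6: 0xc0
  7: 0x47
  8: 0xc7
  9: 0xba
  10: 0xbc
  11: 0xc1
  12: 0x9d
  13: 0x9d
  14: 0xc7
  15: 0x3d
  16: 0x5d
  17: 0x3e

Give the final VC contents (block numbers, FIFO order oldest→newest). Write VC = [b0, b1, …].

0: 0xc2 (blk 24, set 0) → MISS  vc=[]
1: 0xc2 (blk 24, set 0) → L1-HIT  vc=[]
2: 0xc3 (blk 24, set 0) → L1-HIT  vc=[]
3: 0xc2 (blk 24, set 0) → L1-HIT  vc=[]
4: 0x3d (blk 7, set 3) → MISS  vc=[]
5: 0xc4 (blk 24, set 0) → L1-HIT  vc=[]
6: 0xc0 (blk 24, set 0) → L1-HIT  vc=[]
7: 0x47 (blk 8, set 0) → MISS  vc=[24]
8: 0xc7 (blk 24, set 0) → VC-HIT  vc=[8]
9: 0xba (blk 23, set 3) → MISS  vc=[8, 7]
10: 0xbc (blk 23, set 3) → L1-HIT  vc=[8, 7]
11: 0xc1 (blk 24, set 0) → L1-HIT  vc=[8, 7]
12: 0x9d (blk 19, set 3) → MISS  vc=[8, 7, 23]
13: 0x9d (blk 19, set 3) → L1-HIT  vc=[8, 7, 23]
14: 0xc7 (blk 24, set 0) → L1-HIT  vc=[8, 7, 23]
15: 0x3d (blk 7, set 3) → VC-HIT  vc=[8, 19, 23]
16: 0x5d (blk 11, set 3) → MISS  vc=[8, 19, 23, 7]
17: 0x3e (blk 7, set 3) → VC-HIT  vc=[8, 19, 23, 11]

VC = [8, 19, 23, 11]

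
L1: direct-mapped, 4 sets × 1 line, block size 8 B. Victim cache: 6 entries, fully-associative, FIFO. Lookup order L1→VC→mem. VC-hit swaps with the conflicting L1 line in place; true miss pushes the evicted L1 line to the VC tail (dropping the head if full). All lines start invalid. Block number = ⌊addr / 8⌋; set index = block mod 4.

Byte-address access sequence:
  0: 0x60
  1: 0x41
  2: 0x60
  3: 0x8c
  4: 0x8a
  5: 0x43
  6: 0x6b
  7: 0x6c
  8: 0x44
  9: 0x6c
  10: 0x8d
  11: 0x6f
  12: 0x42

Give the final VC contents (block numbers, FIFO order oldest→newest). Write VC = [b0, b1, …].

#0 0x60→b12/s0 MISS; vc=[]
#1 0x41→b8/s0 MISS; vc=[12]
#2 0x60→b12/s0 VC-HIT; vc=[8]
#3 0x8c→b17/s1 MISS; vc=[8]
#4 0x8a→b17/s1 L1-HIT; vc=[8]
#5 0x43→b8/s0 VC-HIT; vc=[12]
#6 0x6b→b13/s1 MISS; vc=[12,17]
#7 0x6c→b13/s1 L1-HIT; vc=[12,17]
#8 0x44→b8/s0 L1-HIT; vc=[12,17]
#9 0x6c→b13/s1 L1-HIT; vc=[12,17]
#10 0x8d→b17/s1 VC-HIT; vc=[12,13]
#11 0x6f→b13/s1 VC-HIT; vc=[12,17]
#12 0x42→b8/s0 L1-HIT; vc=[12,17]

VC = [12, 17]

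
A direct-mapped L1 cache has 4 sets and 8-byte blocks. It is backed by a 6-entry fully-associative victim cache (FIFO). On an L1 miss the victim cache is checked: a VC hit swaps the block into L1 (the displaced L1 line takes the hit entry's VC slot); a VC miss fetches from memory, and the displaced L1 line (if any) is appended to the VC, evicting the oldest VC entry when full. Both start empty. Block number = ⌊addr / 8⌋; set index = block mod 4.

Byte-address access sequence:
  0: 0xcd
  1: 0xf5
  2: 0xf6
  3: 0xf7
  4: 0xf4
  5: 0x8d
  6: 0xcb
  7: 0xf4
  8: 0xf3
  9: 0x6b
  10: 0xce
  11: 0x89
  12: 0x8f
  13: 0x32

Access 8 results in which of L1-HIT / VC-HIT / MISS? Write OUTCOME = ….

OUTCOME = L1-HIT

0: 0xcd (blk 25, set 1) → MISS  vc=[]
1: 0xf5 (blk 30, set 2) → MISS  vc=[]
2: 0xf6 (blk 30, set 2) → L1-HIT  vc=[]
3: 0xf7 (blk 30, set 2) → L1-HIT  vc=[]
4: 0xf4 (blk 30, set 2) → L1-HIT  vc=[]
5: 0x8d (blk 17, set 1) → MISS  vc=[25]
6: 0xcb (blk 25, set 1) → VC-HIT  vc=[17]
7: 0xf4 (blk 30, set 2) → L1-HIT  vc=[17]
8: 0xf3 (blk 30, set 2) → L1-HIT  vc=[17]
9: 0x6b (blk 13, set 1) → MISS  vc=[17, 25]
10: 0xce (blk 25, set 1) → VC-HIT  vc=[17, 13]
11: 0x89 (blk 17, set 1) → VC-HIT  vc=[25, 13]
12: 0x8f (blk 17, set 1) → L1-HIT  vc=[25, 13]
13: 0x32 (blk 6, set 2) → MISS  vc=[25, 13, 30]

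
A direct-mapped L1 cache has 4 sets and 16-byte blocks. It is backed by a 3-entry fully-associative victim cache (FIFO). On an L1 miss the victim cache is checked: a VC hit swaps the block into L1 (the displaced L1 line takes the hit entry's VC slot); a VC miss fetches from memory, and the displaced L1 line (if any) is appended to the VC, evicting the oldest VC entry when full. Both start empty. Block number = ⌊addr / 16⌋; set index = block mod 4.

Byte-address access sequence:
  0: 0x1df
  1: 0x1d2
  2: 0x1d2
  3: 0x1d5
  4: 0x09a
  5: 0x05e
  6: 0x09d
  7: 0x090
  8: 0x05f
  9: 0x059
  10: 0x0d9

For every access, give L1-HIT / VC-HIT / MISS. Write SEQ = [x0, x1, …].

SEQ = [MISS, L1-HIT, L1-HIT, L1-HIT, MISS, MISS, VC-HIT, L1-HIT, VC-HIT, L1-HIT, MISS]

#0 0x1df→b29/s1 MISS; vc=[]
#1 0x1d2→b29/s1 L1-HIT; vc=[]
#2 0x1d2→b29/s1 L1-HIT; vc=[]
#3 0x1d5→b29/s1 L1-HIT; vc=[]
#4 0x9a→b9/s1 MISS; vc=[29]
#5 0x5e→b5/s1 MISS; vc=[29,9]
#6 0x9d→b9/s1 VC-HIT; vc=[29,5]
#7 0x90→b9/s1 L1-HIT; vc=[29,5]
#8 0x5f→b5/s1 VC-HIT; vc=[29,9]
#9 0x59→b5/s1 L1-HIT; vc=[29,9]
#10 0xd9→b13/s1 MISS; vc=[29,9,5]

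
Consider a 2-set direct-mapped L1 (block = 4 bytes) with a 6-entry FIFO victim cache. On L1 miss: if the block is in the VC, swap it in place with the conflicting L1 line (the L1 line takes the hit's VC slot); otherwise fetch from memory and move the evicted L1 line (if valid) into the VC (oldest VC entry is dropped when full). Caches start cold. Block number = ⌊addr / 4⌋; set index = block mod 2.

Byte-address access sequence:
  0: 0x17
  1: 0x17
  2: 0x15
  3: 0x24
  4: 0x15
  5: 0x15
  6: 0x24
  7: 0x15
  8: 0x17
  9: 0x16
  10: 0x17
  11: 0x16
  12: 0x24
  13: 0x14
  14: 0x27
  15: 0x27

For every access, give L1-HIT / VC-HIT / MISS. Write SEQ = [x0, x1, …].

0: 0x17 (blk 5, set 1) → MISS  vc=[]
1: 0x17 (blk 5, set 1) → L1-HIT  vc=[]
2: 0x15 (blk 5, set 1) → L1-HIT  vc=[]
3: 0x24 (blk 9, set 1) → MISS  vc=[5]
4: 0x15 (blk 5, set 1) → VC-HIT  vc=[9]
5: 0x15 (blk 5, set 1) → L1-HIT  vc=[9]
6: 0x24 (blk 9, set 1) → VC-HIT  vc=[5]
7: 0x15 (blk 5, set 1) → VC-HIT  vc=[9]
8: 0x17 (blk 5, set 1) → L1-HIT  vc=[9]
9: 0x16 (blk 5, set 1) → L1-HIT  vc=[9]
10: 0x17 (blk 5, set 1) → L1-HIT  vc=[9]
11: 0x16 (blk 5, set 1) → L1-HIT  vc=[9]
12: 0x24 (blk 9, set 1) → VC-HIT  vc=[5]
13: 0x14 (blk 5, set 1) → VC-HIT  vc=[9]
14: 0x27 (blk 9, set 1) → VC-HIT  vc=[5]
15: 0x27 (blk 9, set 1) → L1-HIT  vc=[5]

SEQ = [MISS, L1-HIT, L1-HIT, MISS, VC-HIT, L1-HIT, VC-HIT, VC-HIT, L1-HIT, L1-HIT, L1-HIT, L1-HIT, VC-HIT, VC-HIT, VC-HIT, L1-HIT]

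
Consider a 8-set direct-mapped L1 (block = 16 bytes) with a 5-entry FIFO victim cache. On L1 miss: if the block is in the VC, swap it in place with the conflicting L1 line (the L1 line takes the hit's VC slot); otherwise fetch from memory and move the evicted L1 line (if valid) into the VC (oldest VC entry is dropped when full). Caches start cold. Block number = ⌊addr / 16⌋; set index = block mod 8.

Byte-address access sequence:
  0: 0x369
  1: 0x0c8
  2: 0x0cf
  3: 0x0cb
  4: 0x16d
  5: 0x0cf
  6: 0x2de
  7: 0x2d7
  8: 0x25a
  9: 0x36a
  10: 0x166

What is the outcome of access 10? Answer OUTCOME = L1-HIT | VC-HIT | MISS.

OUTCOME = VC-HIT

  [0] addr=0x369 blk=54 s=6: MISS | VC []
  [1] addr=0xc8 blk=12 s=4: MISS | VC []
  [2] addr=0xcf blk=12 s=4: L1-HIT | VC []
  [3] addr=0xcb blk=12 s=4: L1-HIT | VC []
  [4] addr=0x16d blk=22 s=6: MISS | VC [54]
  [5] addr=0xcf blk=12 s=4: L1-HIT | VC [54]
  [6] addr=0x2de blk=45 s=5: MISS | VC [54]
  [7] addr=0x2d7 blk=45 s=5: L1-HIT | VC [54]
  [8] addr=0x25a blk=37 s=5: MISS | VC [54, 45]
  [9] addr=0x36a blk=54 s=6: VC-HIT | VC [22, 45]
  [10] addr=0x166 blk=22 s=6: VC-HIT | VC [54, 45]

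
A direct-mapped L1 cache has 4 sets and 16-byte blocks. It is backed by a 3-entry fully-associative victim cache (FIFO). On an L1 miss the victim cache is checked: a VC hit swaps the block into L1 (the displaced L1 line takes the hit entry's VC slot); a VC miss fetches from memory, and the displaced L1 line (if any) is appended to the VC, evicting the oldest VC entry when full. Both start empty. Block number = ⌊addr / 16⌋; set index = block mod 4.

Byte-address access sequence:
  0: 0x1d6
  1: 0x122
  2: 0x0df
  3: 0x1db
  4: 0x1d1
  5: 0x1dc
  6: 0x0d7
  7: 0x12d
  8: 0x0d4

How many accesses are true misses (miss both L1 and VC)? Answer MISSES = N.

#0 0x1d6→b29/s1 MISS; vc=[]
#1 0x122→b18/s2 MISS; vc=[]
#2 0xdf→b13/s1 MISS; vc=[29]
#3 0x1db→b29/s1 VC-HIT; vc=[13]
#4 0x1d1→b29/s1 L1-HIT; vc=[13]
#5 0x1dc→b29/s1 L1-HIT; vc=[13]
#6 0xd7→b13/s1 VC-HIT; vc=[29]
#7 0x12d→b18/s2 L1-HIT; vc=[29]
#8 0xd4→b13/s1 L1-HIT; vc=[29]

MISSES = 3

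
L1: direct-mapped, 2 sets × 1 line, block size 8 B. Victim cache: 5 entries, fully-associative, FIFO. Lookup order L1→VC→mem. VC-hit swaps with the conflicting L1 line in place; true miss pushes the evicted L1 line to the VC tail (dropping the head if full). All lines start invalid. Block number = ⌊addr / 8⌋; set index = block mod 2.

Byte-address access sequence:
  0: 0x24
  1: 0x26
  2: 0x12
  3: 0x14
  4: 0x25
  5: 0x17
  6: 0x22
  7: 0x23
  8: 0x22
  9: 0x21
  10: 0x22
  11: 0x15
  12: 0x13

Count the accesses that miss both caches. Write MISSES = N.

  [0] addr=0x24 blk=4 s=0: MISS | VC []
  [1] addr=0x26 blk=4 s=0: L1-HIT | VC []
  [2] addr=0x12 blk=2 s=0: MISS | VC [4]
  [3] addr=0x14 blk=2 s=0: L1-HIT | VC [4]
  [4] addr=0x25 blk=4 s=0: VC-HIT | VC [2]
  [5] addr=0x17 blk=2 s=0: VC-HIT | VC [4]
  [6] addr=0x22 blk=4 s=0: VC-HIT | VC [2]
  [7] addr=0x23 blk=4 s=0: L1-HIT | VC [2]
  [8] addr=0x22 blk=4 s=0: L1-HIT | VC [2]
  [9] addr=0x21 blk=4 s=0: L1-HIT | VC [2]
  [10] addr=0x22 blk=4 s=0: L1-HIT | VC [2]
  [11] addr=0x15 blk=2 s=0: VC-HIT | VC [4]
  [12] addr=0x13 blk=2 s=0: L1-HIT | VC [4]

MISSES = 2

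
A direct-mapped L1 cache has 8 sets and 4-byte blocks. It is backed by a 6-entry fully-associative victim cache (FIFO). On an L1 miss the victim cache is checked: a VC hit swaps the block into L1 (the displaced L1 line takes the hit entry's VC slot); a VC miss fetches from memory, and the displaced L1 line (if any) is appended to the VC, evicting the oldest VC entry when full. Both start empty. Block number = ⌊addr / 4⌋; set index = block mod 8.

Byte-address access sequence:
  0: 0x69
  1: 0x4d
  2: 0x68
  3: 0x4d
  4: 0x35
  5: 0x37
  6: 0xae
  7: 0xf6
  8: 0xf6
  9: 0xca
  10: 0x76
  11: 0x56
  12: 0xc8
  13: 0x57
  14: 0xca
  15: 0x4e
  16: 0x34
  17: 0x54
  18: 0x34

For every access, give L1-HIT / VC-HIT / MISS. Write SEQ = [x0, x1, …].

#0 0x69→b26/s2 MISS; vc=[]
#1 0x4d→b19/s3 MISS; vc=[]
#2 0x68→b26/s2 L1-HIT; vc=[]
#3 0x4d→b19/s3 L1-HIT; vc=[]
#4 0x35→b13/s5 MISS; vc=[]
#5 0x37→b13/s5 L1-HIT; vc=[]
#6 0xae→b43/s3 MISS; vc=[19]
#7 0xf6→b61/s5 MISS; vc=[19,13]
#8 0xf6→b61/s5 L1-HIT; vc=[19,13]
#9 0xca→b50/s2 MISS; vc=[19,13,26]
#10 0x76→b29/s5 MISS; vc=[19,13,26,61]
#11 0x56→b21/s5 MISS; vc=[19,13,26,61,29]
#12 0xc8→b50/s2 L1-HIT; vc=[19,13,26,61,29]
#13 0x57→b21/s5 L1-HIT; vc=[19,13,26,61,29]
#14 0xca→b50/s2 L1-HIT; vc=[19,13,26,61,29]
#15 0x4e→b19/s3 VC-HIT; vc=[43,13,26,61,29]
#16 0x34→b13/s5 VC-HIT; vc=[43,21,26,61,29]
#17 0x54→b21/s5 VC-HIT; vc=[43,13,26,61,29]
#18 0x34→b13/s5 VC-HIT; vc=[43,21,26,61,29]

SEQ = [MISS, MISS, L1-HIT, L1-HIT, MISS, L1-HIT, MISS, MISS, L1-HIT, MISS, MISS, MISS, L1-HIT, L1-HIT, L1-HIT, VC-HIT, VC-HIT, VC-HIT, VC-HIT]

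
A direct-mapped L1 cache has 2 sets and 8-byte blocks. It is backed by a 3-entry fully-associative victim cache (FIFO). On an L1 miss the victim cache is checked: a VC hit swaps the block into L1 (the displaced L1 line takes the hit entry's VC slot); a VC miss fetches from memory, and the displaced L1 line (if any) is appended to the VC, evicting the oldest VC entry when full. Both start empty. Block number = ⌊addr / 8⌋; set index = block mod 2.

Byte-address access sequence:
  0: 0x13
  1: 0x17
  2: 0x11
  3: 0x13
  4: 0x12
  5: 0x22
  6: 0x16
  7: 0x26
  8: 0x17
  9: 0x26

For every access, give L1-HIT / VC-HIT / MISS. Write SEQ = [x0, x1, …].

0: 0x13 (blk 2, set 0) → MISS  vc=[]
1: 0x17 (blk 2, set 0) → L1-HIT  vc=[]
2: 0x11 (blk 2, set 0) → L1-HIT  vc=[]
3: 0x13 (blk 2, set 0) → L1-HIT  vc=[]
4: 0x12 (blk 2, set 0) → L1-HIT  vc=[]
5: 0x22 (blk 4, set 0) → MISS  vc=[2]
6: 0x16 (blk 2, set 0) → VC-HIT  vc=[4]
7: 0x26 (blk 4, set 0) → VC-HIT  vc=[2]
8: 0x17 (blk 2, set 0) → VC-HIT  vc=[4]
9: 0x26 (blk 4, set 0) → VC-HIT  vc=[2]

SEQ = [MISS, L1-HIT, L1-HIT, L1-HIT, L1-HIT, MISS, VC-HIT, VC-HIT, VC-HIT, VC-HIT]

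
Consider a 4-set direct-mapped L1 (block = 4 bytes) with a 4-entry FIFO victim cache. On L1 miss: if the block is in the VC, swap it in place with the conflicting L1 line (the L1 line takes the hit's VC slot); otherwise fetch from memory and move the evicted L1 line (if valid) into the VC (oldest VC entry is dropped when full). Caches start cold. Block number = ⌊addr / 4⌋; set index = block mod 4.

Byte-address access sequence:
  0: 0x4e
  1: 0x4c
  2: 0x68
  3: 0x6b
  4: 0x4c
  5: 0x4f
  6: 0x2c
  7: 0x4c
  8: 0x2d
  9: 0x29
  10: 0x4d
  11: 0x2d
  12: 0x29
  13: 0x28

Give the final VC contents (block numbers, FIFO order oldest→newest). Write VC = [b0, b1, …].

  [0] addr=0x4e blk=19 s=3: MISS | VC []
  [1] addr=0x4c blk=19 s=3: L1-HIT | VC []
  [2] addr=0x68 blk=26 s=2: MISS | VC []
  [3] addr=0x6b blk=26 s=2: L1-HIT | VC []
  [4] addr=0x4c blk=19 s=3: L1-HIT | VC []
  [5] addr=0x4f blk=19 s=3: L1-HIT | VC []
  [6] addr=0x2c blk=11 s=3: MISS | VC [19]
  [7] addr=0x4c blk=19 s=3: VC-HIT | VC [11]
  [8] addr=0x2d blk=11 s=3: VC-HIT | VC [19]
  [9] addr=0x29 blk=10 s=2: MISS | VC [19, 26]
  [10] addr=0x4d blk=19 s=3: VC-HIT | VC [11, 26]
  [11] addr=0x2d blk=11 s=3: VC-HIT | VC [19, 26]
  [12] addr=0x29 blk=10 s=2: L1-HIT | VC [19, 26]
  [13] addr=0x28 blk=10 s=2: L1-HIT | VC [19, 26]

VC = [19, 26]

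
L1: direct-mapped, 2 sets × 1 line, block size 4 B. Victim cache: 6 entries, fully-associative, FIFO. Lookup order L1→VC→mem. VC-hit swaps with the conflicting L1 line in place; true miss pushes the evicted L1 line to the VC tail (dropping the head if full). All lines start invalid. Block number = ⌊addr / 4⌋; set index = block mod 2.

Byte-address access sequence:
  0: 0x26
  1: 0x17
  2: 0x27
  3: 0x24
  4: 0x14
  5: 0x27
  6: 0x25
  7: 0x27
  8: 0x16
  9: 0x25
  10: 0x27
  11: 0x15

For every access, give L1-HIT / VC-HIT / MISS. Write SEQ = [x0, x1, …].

#0 0x26→b9/s1 MISS; vc=[]
#1 0x17→b5/s1 MISS; vc=[9]
#2 0x27→b9/s1 VC-HIT; vc=[5]
#3 0x24→b9/s1 L1-HIT; vc=[5]
#4 0x14→b5/s1 VC-HIT; vc=[9]
#5 0x27→b9/s1 VC-HIT; vc=[5]
#6 0x25→b9/s1 L1-HIT; vc=[5]
#7 0x27→b9/s1 L1-HIT; vc=[5]
#8 0x16→b5/s1 VC-HIT; vc=[9]
#9 0x25→b9/s1 VC-HIT; vc=[5]
#10 0x27→b9/s1 L1-HIT; vc=[5]
#11 0x15→b5/s1 VC-HIT; vc=[9]

SEQ = [MISS, MISS, VC-HIT, L1-HIT, VC-HIT, VC-HIT, L1-HIT, L1-HIT, VC-HIT, VC-HIT, L1-HIT, VC-HIT]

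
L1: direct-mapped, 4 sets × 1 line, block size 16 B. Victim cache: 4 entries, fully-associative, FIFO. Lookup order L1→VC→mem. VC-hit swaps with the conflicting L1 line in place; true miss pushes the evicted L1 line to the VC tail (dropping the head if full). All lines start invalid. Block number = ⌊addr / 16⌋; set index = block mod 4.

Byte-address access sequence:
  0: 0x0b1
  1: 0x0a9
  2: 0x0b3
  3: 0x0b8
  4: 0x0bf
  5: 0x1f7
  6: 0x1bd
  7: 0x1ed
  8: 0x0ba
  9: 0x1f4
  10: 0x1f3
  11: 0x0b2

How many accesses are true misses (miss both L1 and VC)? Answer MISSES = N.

0: 0xb1 (blk 11, set 3) → MISS  vc=[]
1: 0xa9 (blk 10, set 2) → MISS  vc=[]
2: 0xb3 (blk 11, set 3) → L1-HIT  vc=[]
3: 0xb8 (blk 11, set 3) → L1-HIT  vc=[]
4: 0xbf (blk 11, set 3) → L1-HIT  vc=[]
5: 0x1f7 (blk 31, set 3) → MISS  vc=[11]
6: 0x1bd (blk 27, set 3) → MISS  vc=[11, 31]
7: 0x1ed (blk 30, set 2) → MISS  vc=[11, 31, 10]
8: 0xba (blk 11, set 3) → VC-HIT  vc=[27, 31, 10]
9: 0x1f4 (blk 31, set 3) → VC-HIT  vc=[27, 11, 10]
10: 0x1f3 (blk 31, set 3) → L1-HIT  vc=[27, 11, 10]
11: 0xb2 (blk 11, set 3) → VC-HIT  vc=[27, 31, 10]

MISSES = 5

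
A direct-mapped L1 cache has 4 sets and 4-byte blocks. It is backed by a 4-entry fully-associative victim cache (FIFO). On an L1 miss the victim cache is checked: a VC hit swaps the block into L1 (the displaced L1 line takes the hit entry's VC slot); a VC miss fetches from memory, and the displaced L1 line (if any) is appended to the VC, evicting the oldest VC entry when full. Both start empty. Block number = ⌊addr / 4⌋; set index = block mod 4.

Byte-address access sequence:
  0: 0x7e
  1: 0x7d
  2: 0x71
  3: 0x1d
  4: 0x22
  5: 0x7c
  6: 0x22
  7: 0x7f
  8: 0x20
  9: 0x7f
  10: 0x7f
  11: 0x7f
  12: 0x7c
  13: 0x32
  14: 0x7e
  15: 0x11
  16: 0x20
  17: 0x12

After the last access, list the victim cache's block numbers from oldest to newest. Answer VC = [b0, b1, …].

VC = [7, 28, 8, 12]

#0 0x7e→b31/s3 MISS; vc=[]
#1 0x7d→b31/s3 L1-HIT; vc=[]
#2 0x71→b28/s0 MISS; vc=[]
#3 0x1d→b7/s3 MISS; vc=[31]
#4 0x22→b8/s0 MISS; vc=[31,28]
#5 0x7c→b31/s3 VC-HIT; vc=[7,28]
#6 0x22→b8/s0 L1-HIT; vc=[7,28]
#7 0x7f→b31/s3 L1-HIT; vc=[7,28]
#8 0x20→b8/s0 L1-HIT; vc=[7,28]
#9 0x7f→b31/s3 L1-HIT; vc=[7,28]
#10 0x7f→b31/s3 L1-HIT; vc=[7,28]
#11 0x7f→b31/s3 L1-HIT; vc=[7,28]
#12 0x7c→b31/s3 L1-HIT; vc=[7,28]
#13 0x32→b12/s0 MISS; vc=[7,28,8]
#14 0x7e→b31/s3 L1-HIT; vc=[7,28,8]
#15 0x11→b4/s0 MISS; vc=[7,28,8,12]
#16 0x20→b8/s0 VC-HIT; vc=[7,28,4,12]
#17 0x12→b4/s0 VC-HIT; vc=[7,28,8,12]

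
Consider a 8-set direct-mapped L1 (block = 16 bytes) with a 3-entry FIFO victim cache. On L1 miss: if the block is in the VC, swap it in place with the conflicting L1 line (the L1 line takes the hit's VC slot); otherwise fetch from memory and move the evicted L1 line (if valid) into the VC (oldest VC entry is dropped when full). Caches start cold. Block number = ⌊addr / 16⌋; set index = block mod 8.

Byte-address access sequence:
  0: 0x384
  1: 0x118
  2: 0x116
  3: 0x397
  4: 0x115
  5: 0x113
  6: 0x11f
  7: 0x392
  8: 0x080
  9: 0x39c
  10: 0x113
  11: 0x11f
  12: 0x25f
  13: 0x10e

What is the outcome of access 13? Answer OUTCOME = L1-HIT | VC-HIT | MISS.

  [0] addr=0x384 blk=56 s=0: MISS | VC []
  [1] addr=0x118 blk=17 s=1: MISS | VC []
  [2] addr=0x116 blk=17 s=1: L1-HIT | VC []
  [3] addr=0x397 blk=57 s=1: MISS | VC [17]
  [4] addr=0x115 blk=17 s=1: VC-HIT | VC [57]
  [5] addr=0x113 blk=17 s=1: L1-HIT | VC [57]
  [6] addr=0x11f blk=17 s=1: L1-HIT | VC [57]
  [7] addr=0x392 blk=57 s=1: VC-HIT | VC [17]
  [8] addr=0x80 blk=8 s=0: MISS | VC [17, 56]
  [9] addr=0x39c blk=57 s=1: L1-HIT | VC [17, 56]
  [10] addr=0x113 blk=17 s=1: VC-HIT | VC [57, 56]
  [11] addr=0x11f blk=17 s=1: L1-HIT | VC [57, 56]
  [12] addr=0x25f blk=37 s=5: MISS | VC [57, 56]
  [13] addr=0x10e blk=16 s=0: MISS | VC [57, 56, 8]

OUTCOME = MISS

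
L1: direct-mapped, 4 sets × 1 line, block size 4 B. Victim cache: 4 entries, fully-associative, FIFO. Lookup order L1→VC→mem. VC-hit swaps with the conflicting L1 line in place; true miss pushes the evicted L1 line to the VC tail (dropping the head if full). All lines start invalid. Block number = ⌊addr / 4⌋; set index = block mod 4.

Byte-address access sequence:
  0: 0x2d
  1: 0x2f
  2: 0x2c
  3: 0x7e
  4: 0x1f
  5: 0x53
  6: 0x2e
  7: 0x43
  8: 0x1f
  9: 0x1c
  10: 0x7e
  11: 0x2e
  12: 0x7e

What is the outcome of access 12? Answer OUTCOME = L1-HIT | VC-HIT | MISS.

0: 0x2d (blk 11, set 3) → MISS  vc=[]
1: 0x2f (blk 11, set 3) → L1-HIT  vc=[]
2: 0x2c (blk 11, set 3) → L1-HIT  vc=[]
3: 0x7e (blk 31, set 3) → MISS  vc=[11]
4: 0x1f (blk 7, set 3) → MISS  vc=[11, 31]
5: 0x53 (blk 20, set 0) → MISS  vc=[11, 31]
6: 0x2e (blk 11, set 3) → VC-HIT  vc=[7, 31]
7: 0x43 (blk 16, set 0) → MISS  vc=[7, 31, 20]
8: 0x1f (blk 7, set 3) → VC-HIT  vc=[11, 31, 20]
9: 0x1c (blk 7, set 3) → L1-HIT  vc=[11, 31, 20]
10: 0x7e (blk 31, set 3) → VC-HIT  vc=[11, 7, 20]
11: 0x2e (blk 11, set 3) → VC-HIT  vc=[31, 7, 20]
12: 0x7e (blk 31, set 3) → VC-HIT  vc=[11, 7, 20]

OUTCOME = VC-HIT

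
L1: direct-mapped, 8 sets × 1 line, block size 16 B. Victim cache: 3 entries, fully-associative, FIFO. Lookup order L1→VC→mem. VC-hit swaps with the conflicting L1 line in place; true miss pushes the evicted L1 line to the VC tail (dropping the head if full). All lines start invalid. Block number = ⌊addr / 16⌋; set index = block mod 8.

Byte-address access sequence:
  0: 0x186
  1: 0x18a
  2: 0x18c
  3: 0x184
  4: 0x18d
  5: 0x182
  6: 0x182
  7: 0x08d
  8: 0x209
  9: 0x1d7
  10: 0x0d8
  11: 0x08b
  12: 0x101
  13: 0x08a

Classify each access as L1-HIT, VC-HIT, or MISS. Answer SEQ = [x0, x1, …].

SEQ = [MISS, L1-HIT, L1-HIT, L1-HIT, L1-HIT, L1-HIT, L1-HIT, MISS, MISS, MISS, MISS, VC-HIT, MISS, VC-HIT]

  [0] addr=0x186 blk=24 s=0: MISS | VC []
  [1] addr=0x18a blk=24 s=0: L1-HIT | VC []
  [2] addr=0x18c blk=24 s=0: L1-HIT | VC []
  [3] addr=0x184 blk=24 s=0: L1-HIT | VC []
  [4] addr=0x18d blk=24 s=0: L1-HIT | VC []
  [5] addr=0x182 blk=24 s=0: L1-HIT | VC []
  [6] addr=0x182 blk=24 s=0: L1-HIT | VC []
  [7] addr=0x8d blk=8 s=0: MISS | VC [24]
  [8] addr=0x209 blk=32 s=0: MISS | VC [24, 8]
  [9] addr=0x1d7 blk=29 s=5: MISS | VC [24, 8]
  [10] addr=0xd8 blk=13 s=5: MISS | VC [24, 8, 29]
  [11] addr=0x8b blk=8 s=0: VC-HIT | VC [24, 32, 29]
  [12] addr=0x101 blk=16 s=0: MISS | VC [32, 29, 8]
  [13] addr=0x8a blk=8 s=0: VC-HIT | VC [32, 29, 16]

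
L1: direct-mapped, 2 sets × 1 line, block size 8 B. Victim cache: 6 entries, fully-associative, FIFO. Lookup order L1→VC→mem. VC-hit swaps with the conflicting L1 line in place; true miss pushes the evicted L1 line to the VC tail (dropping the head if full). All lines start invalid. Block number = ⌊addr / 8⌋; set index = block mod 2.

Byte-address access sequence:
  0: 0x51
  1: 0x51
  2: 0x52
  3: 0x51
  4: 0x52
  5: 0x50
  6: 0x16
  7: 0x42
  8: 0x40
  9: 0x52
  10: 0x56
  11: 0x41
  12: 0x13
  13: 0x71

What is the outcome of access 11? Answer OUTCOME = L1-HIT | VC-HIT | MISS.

OUTCOME = VC-HIT

#0 0x51→b10/s0 MISS; vc=[]
#1 0x51→b10/s0 L1-HIT; vc=[]
#2 0x52→b10/s0 L1-HIT; vc=[]
#3 0x51→b10/s0 L1-HIT; vc=[]
#4 0x52→b10/s0 L1-HIT; vc=[]
#5 0x50→b10/s0 L1-HIT; vc=[]
#6 0x16→b2/s0 MISS; vc=[10]
#7 0x42→b8/s0 MISS; vc=[10,2]
#8 0x40→b8/s0 L1-HIT; vc=[10,2]
#9 0x52→b10/s0 VC-HIT; vc=[8,2]
#10 0x56→b10/s0 L1-HIT; vc=[8,2]
#11 0x41→b8/s0 VC-HIT; vc=[10,2]
#12 0x13→b2/s0 VC-HIT; vc=[10,8]
#13 0x71→b14/s0 MISS; vc=[10,8,2]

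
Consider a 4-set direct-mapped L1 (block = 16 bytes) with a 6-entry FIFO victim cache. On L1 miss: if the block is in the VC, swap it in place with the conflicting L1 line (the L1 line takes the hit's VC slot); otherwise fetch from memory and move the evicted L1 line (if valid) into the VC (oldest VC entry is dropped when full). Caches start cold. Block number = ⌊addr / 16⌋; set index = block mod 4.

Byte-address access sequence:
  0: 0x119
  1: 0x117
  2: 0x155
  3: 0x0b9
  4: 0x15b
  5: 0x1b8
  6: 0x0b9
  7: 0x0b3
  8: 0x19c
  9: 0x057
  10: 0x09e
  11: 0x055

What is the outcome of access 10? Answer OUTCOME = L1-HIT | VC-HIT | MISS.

  [0] addr=0x119 blk=17 s=1: MISS | VC []
  [1] addr=0x117 blk=17 s=1: L1-HIT | VC []
  [2] addr=0x155 blk=21 s=1: MISS | VC [17]
  [3] addr=0xb9 blk=11 s=3: MISS | VC [17]
  [4] addr=0x15b blk=21 s=1: L1-HIT | VC [17]
  [5] addr=0x1b8 blk=27 s=3: MISS | VC [17, 11]
  [6] addr=0xb9 blk=11 s=3: VC-HIT | VC [17, 27]
  [7] addr=0xb3 blk=11 s=3: L1-HIT | VC [17, 27]
  [8] addr=0x19c blk=25 s=1: MISS | VC [17, 27, 21]
  [9] addr=0x57 blk=5 s=1: MISS | VC [17, 27, 21, 25]
  [10] addr=0x9e blk=9 s=1: MISS | VC [17, 27, 21, 25, 5]
  [11] addr=0x55 blk=5 s=1: VC-HIT | VC [17, 27, 21, 25, 9]

OUTCOME = MISS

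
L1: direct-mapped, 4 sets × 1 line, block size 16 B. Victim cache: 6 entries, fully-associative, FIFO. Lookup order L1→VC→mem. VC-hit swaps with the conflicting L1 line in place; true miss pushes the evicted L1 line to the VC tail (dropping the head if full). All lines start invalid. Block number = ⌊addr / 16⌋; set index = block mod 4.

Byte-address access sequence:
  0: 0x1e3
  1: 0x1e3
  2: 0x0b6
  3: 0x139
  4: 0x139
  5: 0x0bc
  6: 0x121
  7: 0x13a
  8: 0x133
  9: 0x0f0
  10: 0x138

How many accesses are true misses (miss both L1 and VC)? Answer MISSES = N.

MISSES = 5

  [0] addr=0x1e3 blk=30 s=2: MISS | VC []
  [1] addr=0x1e3 blk=30 s=2: L1-HIT | VC []
  [2] addr=0xb6 blk=11 s=3: MISS | VC []
  [3] addr=0x139 blk=19 s=3: MISS | VC [11]
  [4] addr=0x139 blk=19 s=3: L1-HIT | VC [11]
  [5] addr=0xbc blk=11 s=3: VC-HIT | VC [19]
  [6] addr=0x121 blk=18 s=2: MISS | VC [19, 30]
  [7] addr=0x13a blk=19 s=3: VC-HIT | VC [11, 30]
  [8] addr=0x133 blk=19 s=3: L1-HIT | VC [11, 30]
  [9] addr=0xf0 blk=15 s=3: MISS | VC [11, 30, 19]
  [10] addr=0x138 blk=19 s=3: VC-HIT | VC [11, 30, 15]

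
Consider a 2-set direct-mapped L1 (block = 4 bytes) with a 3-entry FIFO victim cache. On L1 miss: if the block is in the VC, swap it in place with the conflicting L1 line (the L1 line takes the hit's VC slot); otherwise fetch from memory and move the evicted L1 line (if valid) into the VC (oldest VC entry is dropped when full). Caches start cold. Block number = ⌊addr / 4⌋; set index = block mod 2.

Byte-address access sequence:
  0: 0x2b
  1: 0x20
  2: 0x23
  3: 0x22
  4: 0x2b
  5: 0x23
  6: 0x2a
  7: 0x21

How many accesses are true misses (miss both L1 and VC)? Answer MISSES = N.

MISSES = 2

0: 0x2b (blk 10, set 0) → MISS  vc=[]
1: 0x20 (blk 8, set 0) → MISS  vc=[10]
2: 0x23 (blk 8, set 0) → L1-HIT  vc=[10]
3: 0x22 (blk 8, set 0) → L1-HIT  vc=[10]
4: 0x2b (blk 10, set 0) → VC-HIT  vc=[8]
5: 0x23 (blk 8, set 0) → VC-HIT  vc=[10]
6: 0x2a (blk 10, set 0) → VC-HIT  vc=[8]
7: 0x21 (blk 8, set 0) → VC-HIT  vc=[10]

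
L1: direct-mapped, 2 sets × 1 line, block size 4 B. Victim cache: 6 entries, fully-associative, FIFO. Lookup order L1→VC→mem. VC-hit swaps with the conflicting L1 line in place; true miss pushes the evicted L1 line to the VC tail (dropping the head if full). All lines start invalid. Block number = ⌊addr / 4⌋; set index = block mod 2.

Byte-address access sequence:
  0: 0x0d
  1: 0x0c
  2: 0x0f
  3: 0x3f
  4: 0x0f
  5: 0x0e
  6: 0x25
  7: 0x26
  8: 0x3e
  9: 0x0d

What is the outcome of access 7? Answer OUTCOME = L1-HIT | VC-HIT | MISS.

OUTCOME = L1-HIT

#0 0xd→b3/s1 MISS; vc=[]
#1 0xc→b3/s1 L1-HIT; vc=[]
#2 0xf→b3/s1 L1-HIT; vc=[]
#3 0x3f→b15/s1 MISS; vc=[3]
#4 0xf→b3/s1 VC-HIT; vc=[15]
#5 0xe→b3/s1 L1-HIT; vc=[15]
#6 0x25→b9/s1 MISS; vc=[15,3]
#7 0x26→b9/s1 L1-HIT; vc=[15,3]
#8 0x3e→b15/s1 VC-HIT; vc=[9,3]
#9 0xd→b3/s1 VC-HIT; vc=[9,15]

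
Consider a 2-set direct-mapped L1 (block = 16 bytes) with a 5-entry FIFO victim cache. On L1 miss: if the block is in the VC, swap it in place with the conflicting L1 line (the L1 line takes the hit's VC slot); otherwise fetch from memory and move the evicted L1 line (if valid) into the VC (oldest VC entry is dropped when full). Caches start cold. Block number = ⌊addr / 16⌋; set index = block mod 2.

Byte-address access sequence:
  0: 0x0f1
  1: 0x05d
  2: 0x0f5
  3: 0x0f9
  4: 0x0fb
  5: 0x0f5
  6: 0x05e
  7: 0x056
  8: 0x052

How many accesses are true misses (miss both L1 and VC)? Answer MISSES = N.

MISSES = 2

0: 0xf1 (blk 15, set 1) → MISS  vc=[]
1: 0x5d (blk 5, set 1) → MISS  vc=[15]
2: 0xf5 (blk 15, set 1) → VC-HIT  vc=[5]
3: 0xf9 (blk 15, set 1) → L1-HIT  vc=[5]
4: 0xfb (blk 15, set 1) → L1-HIT  vc=[5]
5: 0xf5 (blk 15, set 1) → L1-HIT  vc=[5]
6: 0x5e (blk 5, set 1) → VC-HIT  vc=[15]
7: 0x56 (blk 5, set 1) → L1-HIT  vc=[15]
8: 0x52 (blk 5, set 1) → L1-HIT  vc=[15]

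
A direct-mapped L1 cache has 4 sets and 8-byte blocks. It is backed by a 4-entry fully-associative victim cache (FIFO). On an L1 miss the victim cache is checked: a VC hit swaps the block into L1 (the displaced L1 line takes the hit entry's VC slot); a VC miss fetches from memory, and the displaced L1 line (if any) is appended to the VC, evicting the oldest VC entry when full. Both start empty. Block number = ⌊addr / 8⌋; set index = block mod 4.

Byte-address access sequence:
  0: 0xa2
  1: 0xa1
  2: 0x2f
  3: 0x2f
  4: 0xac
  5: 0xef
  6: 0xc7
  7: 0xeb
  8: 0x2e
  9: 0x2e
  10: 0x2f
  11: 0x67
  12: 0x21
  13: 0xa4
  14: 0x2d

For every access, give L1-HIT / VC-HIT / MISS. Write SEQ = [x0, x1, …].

#0 0xa2→b20/s0 MISS; vc=[]
#1 0xa1→b20/s0 L1-HIT; vc=[]
#2 0x2f→b5/s1 MISS; vc=[]
#3 0x2f→b5/s1 L1-HIT; vc=[]
#4 0xac→b21/s1 MISS; vc=[5]
#5 0xef→b29/s1 MISS; vc=[5,21]
#6 0xc7→b24/s0 MISS; vc=[5,21,20]
#7 0xeb→b29/s1 L1-HIT; vc=[5,21,20]
#8 0x2e→b5/s1 VC-HIT; vc=[29,21,20]
#9 0x2e→b5/s1 L1-HIT; vc=[29,21,20]
#10 0x2f→b5/s1 L1-HIT; vc=[29,21,20]
#11 0x67→b12/s0 MISS; vc=[29,21,20,24]
#12 0x21→b4/s0 MISS; vc=[21,20,24,12]
#13 0xa4→b20/s0 VC-HIT; vc=[21,4,24,12]
#14 0x2d→b5/s1 L1-HIT; vc=[21,4,24,12]

SEQ = [MISS, L1-HIT, MISS, L1-HIT, MISS, MISS, MISS, L1-HIT, VC-HIT, L1-HIT, L1-HIT, MISS, MISS, VC-HIT, L1-HIT]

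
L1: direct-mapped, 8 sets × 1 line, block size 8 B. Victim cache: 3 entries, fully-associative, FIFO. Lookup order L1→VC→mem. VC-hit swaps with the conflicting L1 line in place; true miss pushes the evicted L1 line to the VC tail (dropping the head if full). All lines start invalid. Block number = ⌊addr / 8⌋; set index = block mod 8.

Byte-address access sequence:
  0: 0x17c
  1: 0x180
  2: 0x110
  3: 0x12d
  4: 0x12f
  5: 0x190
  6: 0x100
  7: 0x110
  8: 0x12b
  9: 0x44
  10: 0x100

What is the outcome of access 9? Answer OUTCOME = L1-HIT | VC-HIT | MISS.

OUTCOME = MISS

#0 0x17c→b47/s7 MISS; vc=[]
#1 0x180→b48/s0 MISS; vc=[]
#2 0x110→b34/s2 MISS; vc=[]
#3 0x12d→b37/s5 MISS; vc=[]
#4 0x12f→b37/s5 L1-HIT; vc=[]
#5 0x190→b50/s2 MISS; vc=[34]
#6 0x100→b32/s0 MISS; vc=[34,48]
#7 0x110→b34/s2 VC-HIT; vc=[50,48]
#8 0x12b→b37/s5 L1-HIT; vc=[50,48]
#9 0x44→b8/s0 MISS; vc=[50,48,32]
#10 0x100→b32/s0 VC-HIT; vc=[50,48,8]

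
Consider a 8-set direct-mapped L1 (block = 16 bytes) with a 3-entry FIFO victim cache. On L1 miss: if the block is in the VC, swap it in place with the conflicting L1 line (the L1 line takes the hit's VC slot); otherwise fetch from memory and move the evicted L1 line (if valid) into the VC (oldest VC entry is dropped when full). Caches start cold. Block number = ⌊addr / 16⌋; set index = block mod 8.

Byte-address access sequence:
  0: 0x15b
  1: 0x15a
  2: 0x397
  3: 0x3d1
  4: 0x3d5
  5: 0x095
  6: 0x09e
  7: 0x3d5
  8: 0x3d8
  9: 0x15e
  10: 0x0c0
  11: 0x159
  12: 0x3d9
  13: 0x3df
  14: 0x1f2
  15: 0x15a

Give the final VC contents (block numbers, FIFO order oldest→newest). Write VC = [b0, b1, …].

  [0] addr=0x15b blk=21 s=5: MISS | VC []
  [1] addr=0x15a blk=21 s=5: L1-HIT | VC []
  [2] addr=0x397 blk=57 s=1: MISS | VC []
  [3] addr=0x3d1 blk=61 s=5: MISS | VC [21]
  [4] addr=0x3d5 blk=61 s=5: L1-HIT | VC [21]
  [5] addr=0x95 blk=9 s=1: MISS | VC [21, 57]
  [6] addr=0x9e blk=9 s=1: L1-HIT | VC [21, 57]
  [7] addr=0x3d5 blk=61 s=5: L1-HIT | VC [21, 57]
  [8] addr=0x3d8 blk=61 s=5: L1-HIT | VC [21, 57]
  [9] addr=0x15e blk=21 s=5: VC-HIT | VC [61, 57]
  [10] addr=0xc0 blk=12 s=4: MISS | VC [61, 57]
  [11] addr=0x159 blk=21 s=5: L1-HIT | VC [61, 57]
  [12] addr=0x3d9 blk=61 s=5: VC-HIT | VC [21, 57]
  [13] addr=0x3df blk=61 s=5: L1-HIT | VC [21, 57]
  [14] addr=0x1f2 blk=31 s=7: MISS | VC [21, 57]
  [15] addr=0x15a blk=21 s=5: VC-HIT | VC [61, 57]

VC = [61, 57]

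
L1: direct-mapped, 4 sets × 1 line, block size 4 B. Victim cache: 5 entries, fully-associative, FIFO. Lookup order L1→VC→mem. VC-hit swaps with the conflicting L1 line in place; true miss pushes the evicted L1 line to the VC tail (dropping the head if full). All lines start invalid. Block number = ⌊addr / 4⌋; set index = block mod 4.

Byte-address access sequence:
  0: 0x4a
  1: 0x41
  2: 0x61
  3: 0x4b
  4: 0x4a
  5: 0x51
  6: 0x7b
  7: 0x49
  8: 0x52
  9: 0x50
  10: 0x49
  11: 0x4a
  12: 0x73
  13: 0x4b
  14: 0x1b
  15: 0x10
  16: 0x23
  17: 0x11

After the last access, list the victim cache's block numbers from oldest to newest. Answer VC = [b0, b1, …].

  [0] addr=0x4a blk=18 s=2: MISS | VC []
  [1] addr=0x41 blk=16 s=0: MISS | VC []
  [2] addr=0x61 blk=24 s=0: MISS | VC [16]
  [3] addr=0x4b blk=18 s=2: L1-HIT | VC [16]
  [4] addr=0x4a blk=18 s=2: L1-HIT | VC [16]
  [5] addr=0x51 blk=20 s=0: MISS | VC [16, 24]
  [6] addr=0x7b blk=30 s=2: MISS | VC [16, 24, 18]
  [7] addr=0x49 blk=18 s=2: VC-HIT | VC [16, 24, 30]
  [8] addr=0x52 blk=20 s=0: L1-HIT | VC [16, 24, 30]
  [9] addr=0x50 blk=20 s=0: L1-HIT | VC [16, 24, 30]
  [10] addr=0x49 blk=18 s=2: L1-HIT | VC [16, 24, 30]
  [11] addr=0x4a blk=18 s=2: L1-HIT | VC [16, 24, 30]
  [12] addr=0x73 blk=28 s=0: MISS | VC [16, 24, 30, 20]
  [13] addr=0x4b blk=18 s=2: L1-HIT | VC [16, 24, 30, 20]
  [14] addr=0x1b blk=6 s=2: MISS | VC [16, 24, 30, 20, 18]
  [15] addr=0x10 blk=4 s=0: MISS | VC [24, 30, 20, 18, 28]
  [16] addr=0x23 blk=8 s=0: MISS | VC [30, 20, 18, 28, 4]
  [17] addr=0x11 blk=4 s=0: VC-HIT | VC [30, 20, 18, 28, 8]

VC = [30, 20, 18, 28, 8]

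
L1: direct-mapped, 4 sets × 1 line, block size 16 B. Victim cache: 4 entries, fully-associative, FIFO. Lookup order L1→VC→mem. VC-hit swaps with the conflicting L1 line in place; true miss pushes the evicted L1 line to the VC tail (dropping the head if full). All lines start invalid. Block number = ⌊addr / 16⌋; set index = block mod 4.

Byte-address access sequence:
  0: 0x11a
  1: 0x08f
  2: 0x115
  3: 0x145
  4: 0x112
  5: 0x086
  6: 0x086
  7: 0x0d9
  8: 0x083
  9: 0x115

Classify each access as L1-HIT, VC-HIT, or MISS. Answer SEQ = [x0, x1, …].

SEQ = [MISS, MISS, L1-HIT, MISS, L1-HIT, VC-HIT, L1-HIT, MISS, L1-HIT, VC-HIT]

  [0] addr=0x11a blk=17 s=1: MISS | VC []
  [1] addr=0x8f blk=8 s=0: MISS | VC []
  [2] addr=0x115 blk=17 s=1: L1-HIT | VC []
  [3] addr=0x145 blk=20 s=0: MISS | VC [8]
  [4] addr=0x112 blk=17 s=1: L1-HIT | VC [8]
  [5] addr=0x86 blk=8 s=0: VC-HIT | VC [20]
  [6] addr=0x86 blk=8 s=0: L1-HIT | VC [20]
  [7] addr=0xd9 blk=13 s=1: MISS | VC [20, 17]
  [8] addr=0x83 blk=8 s=0: L1-HIT | VC [20, 17]
  [9] addr=0x115 blk=17 s=1: VC-HIT | VC [20, 13]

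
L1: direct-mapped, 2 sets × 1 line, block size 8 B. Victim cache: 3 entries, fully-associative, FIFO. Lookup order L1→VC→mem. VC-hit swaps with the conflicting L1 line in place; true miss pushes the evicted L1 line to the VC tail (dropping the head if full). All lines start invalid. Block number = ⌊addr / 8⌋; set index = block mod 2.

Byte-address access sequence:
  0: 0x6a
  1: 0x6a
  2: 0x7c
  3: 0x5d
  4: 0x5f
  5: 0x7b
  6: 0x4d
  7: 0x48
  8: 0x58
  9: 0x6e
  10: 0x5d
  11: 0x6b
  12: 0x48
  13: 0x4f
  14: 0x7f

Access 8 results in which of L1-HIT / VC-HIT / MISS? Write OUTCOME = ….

OUTCOME = VC-HIT

0: 0x6a (blk 13, set 1) → MISS  vc=[]
1: 0x6a (blk 13, set 1) → L1-HIT  vc=[]
2: 0x7c (blk 15, set 1) → MISS  vc=[13]
3: 0x5d (blk 11, set 1) → MISS  vc=[13, 15]
4: 0x5f (blk 11, set 1) → L1-HIT  vc=[13, 15]
5: 0x7b (blk 15, set 1) → VC-HIT  vc=[13, 11]
6: 0x4d (blk 9, set 1) → MISS  vc=[13, 11, 15]
7: 0x48 (blk 9, set 1) → L1-HIT  vc=[13, 11, 15]
8: 0x58 (blk 11, set 1) → VC-HIT  vc=[13, 9, 15]
9: 0x6e (blk 13, set 1) → VC-HIT  vc=[11, 9, 15]
10: 0x5d (blk 11, set 1) → VC-HIT  vc=[13, 9, 15]
11: 0x6b (blk 13, set 1) → VC-HIT  vc=[11, 9, 15]
12: 0x48 (blk 9, set 1) → VC-HIT  vc=[11, 13, 15]
13: 0x4f (blk 9, set 1) → L1-HIT  vc=[11, 13, 15]
14: 0x7f (blk 15, set 1) → VC-HIT  vc=[11, 13, 9]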